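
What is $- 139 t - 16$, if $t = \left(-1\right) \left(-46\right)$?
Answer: $-6410$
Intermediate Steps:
$t = 46$
$- 139 t - 16 = \left(-139\right) 46 - 16 = -6394 - 16 = -6410$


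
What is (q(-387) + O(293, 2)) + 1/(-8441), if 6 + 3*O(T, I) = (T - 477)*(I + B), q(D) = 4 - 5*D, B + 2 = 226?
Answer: -301959896/25323 ≈ -11924.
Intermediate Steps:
B = 224 (B = -2 + 226 = 224)
O(T, I) = -2 + (-477 + T)*(224 + I)/3 (O(T, I) = -2 + ((T - 477)*(I + 224))/3 = -2 + ((-477 + T)*(224 + I))/3 = -2 + (-477 + T)*(224 + I)/3)
(q(-387) + O(293, 2)) + 1/(-8441) = ((4 - 5*(-387)) + (-35618 - 159*2 + (224/3)*293 + (⅓)*2*293)) + 1/(-8441) = ((4 + 1935) + (-35618 - 318 + 65632/3 + 586/3)) - 1/8441 = (1939 - 41590/3) - 1/8441 = -35773/3 - 1/8441 = -301959896/25323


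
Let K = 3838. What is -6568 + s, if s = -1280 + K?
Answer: -4010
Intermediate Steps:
s = 2558 (s = -1280 + 3838 = 2558)
-6568 + s = -6568 + 2558 = -4010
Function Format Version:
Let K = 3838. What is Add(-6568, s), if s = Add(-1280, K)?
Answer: -4010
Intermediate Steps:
s = 2558 (s = Add(-1280, 3838) = 2558)
Add(-6568, s) = Add(-6568, 2558) = -4010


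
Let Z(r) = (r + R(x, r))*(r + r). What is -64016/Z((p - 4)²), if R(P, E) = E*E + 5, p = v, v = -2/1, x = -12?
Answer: -8002/12033 ≈ -0.66500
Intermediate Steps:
v = -2 (v = -2*1 = -2)
p = -2
R(P, E) = 5 + E² (R(P, E) = E² + 5 = 5 + E²)
Z(r) = 2*r*(5 + r + r²) (Z(r) = (r + (5 + r²))*(r + r) = (5 + r + r²)*(2*r) = 2*r*(5 + r + r²))
-64016/Z((p - 4)²) = -64016*1/(2*(-2 - 4)²*(5 + (-2 - 4)² + ((-2 - 4)²)²)) = -64016*1/(72*(5 + (-6)² + ((-6)²)²)) = -64016*1/(72*(5 + 36 + 36²)) = -64016*1/(72*(5 + 36 + 1296)) = -64016/(2*36*1337) = -64016/96264 = -64016*1/96264 = -8002/12033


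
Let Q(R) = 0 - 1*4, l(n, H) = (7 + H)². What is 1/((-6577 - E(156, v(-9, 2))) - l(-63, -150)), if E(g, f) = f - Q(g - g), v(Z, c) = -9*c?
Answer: -1/27012 ≈ -3.7021e-5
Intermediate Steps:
Q(R) = -4 (Q(R) = 0 - 4 = -4)
E(g, f) = 4 + f (E(g, f) = f - 1*(-4) = f + 4 = 4 + f)
1/((-6577 - E(156, v(-9, 2))) - l(-63, -150)) = 1/((-6577 - (4 - 9*2)) - (7 - 150)²) = 1/((-6577 - (4 - 18)) - 1*(-143)²) = 1/((-6577 - 1*(-14)) - 1*20449) = 1/((-6577 + 14) - 20449) = 1/(-6563 - 20449) = 1/(-27012) = -1/27012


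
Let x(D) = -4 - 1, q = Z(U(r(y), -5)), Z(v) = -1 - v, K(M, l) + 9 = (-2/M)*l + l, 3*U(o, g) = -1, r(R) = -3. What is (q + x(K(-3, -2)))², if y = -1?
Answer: 289/9 ≈ 32.111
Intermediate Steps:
U(o, g) = -⅓ (U(o, g) = (⅓)*(-1) = -⅓)
K(M, l) = -9 + l - 2*l/M (K(M, l) = -9 + ((-2/M)*l + l) = -9 + (-2*l/M + l) = -9 + (l - 2*l/M) = -9 + l - 2*l/M)
q = -⅔ (q = -1 - 1*(-⅓) = -1 + ⅓ = -⅔ ≈ -0.66667)
x(D) = -5
(q + x(K(-3, -2)))² = (-⅔ - 5)² = (-17/3)² = 289/9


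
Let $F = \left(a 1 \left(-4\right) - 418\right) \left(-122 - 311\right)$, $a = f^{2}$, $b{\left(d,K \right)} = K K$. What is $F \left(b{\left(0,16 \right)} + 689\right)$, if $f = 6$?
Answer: $229961970$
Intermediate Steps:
$b{\left(d,K \right)} = K^{2}$
$a = 36$ ($a = 6^{2} = 36$)
$F = 243346$ ($F = \left(36 \cdot 1 \left(-4\right) - 418\right) \left(-122 - 311\right) = \left(36 \left(-4\right) - 418\right) \left(-433\right) = \left(-144 - 418\right) \left(-433\right) = \left(-562\right) \left(-433\right) = 243346$)
$F \left(b{\left(0,16 \right)} + 689\right) = 243346 \left(16^{2} + 689\right) = 243346 \left(256 + 689\right) = 243346 \cdot 945 = 229961970$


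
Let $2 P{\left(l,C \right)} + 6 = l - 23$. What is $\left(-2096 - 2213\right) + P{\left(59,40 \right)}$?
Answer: $-4294$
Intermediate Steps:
$P{\left(l,C \right)} = - \frac{29}{2} + \frac{l}{2}$ ($P{\left(l,C \right)} = -3 + \frac{l - 23}{2} = -3 + \frac{-23 + l}{2} = -3 + \left(- \frac{23}{2} + \frac{l}{2}\right) = - \frac{29}{2} + \frac{l}{2}$)
$\left(-2096 - 2213\right) + P{\left(59,40 \right)} = \left(-2096 - 2213\right) + \left(- \frac{29}{2} + \frac{1}{2} \cdot 59\right) = \left(-2096 - 2213\right) + \left(- \frac{29}{2} + \frac{59}{2}\right) = -4309 + 15 = -4294$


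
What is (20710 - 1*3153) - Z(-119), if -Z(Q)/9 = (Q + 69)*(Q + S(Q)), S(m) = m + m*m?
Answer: -6247793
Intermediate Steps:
S(m) = m + m²
Z(Q) = -9*(69 + Q)*(Q + Q*(1 + Q)) (Z(Q) = -9*(Q + 69)*(Q + Q*(1 + Q)) = -9*(69 + Q)*(Q + Q*(1 + Q)))
(20710 - 1*3153) - Z(-119) = (20710 - 1*3153) - 9*(-119)*(-138 - 1*(-119)² - 71*(-119)) = (20710 - 3153) - 9*(-119)*(-138 - 1*14161 + 8449) = 17557 - 9*(-119)*(-138 - 14161 + 8449) = 17557 - 9*(-119)*(-5850) = 17557 - 1*6265350 = 17557 - 6265350 = -6247793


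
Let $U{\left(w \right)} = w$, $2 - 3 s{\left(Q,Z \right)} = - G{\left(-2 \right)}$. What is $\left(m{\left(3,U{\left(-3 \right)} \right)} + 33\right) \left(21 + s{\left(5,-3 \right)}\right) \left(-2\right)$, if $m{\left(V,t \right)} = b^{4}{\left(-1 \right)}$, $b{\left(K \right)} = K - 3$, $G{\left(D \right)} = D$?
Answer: $-12138$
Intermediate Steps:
$b{\left(K \right)} = -3 + K$
$s{\left(Q,Z \right)} = 0$ ($s{\left(Q,Z \right)} = \frac{2}{3} - \frac{\left(-1\right) \left(-2\right)}{3} = \frac{2}{3} - \frac{2}{3} = 0$)
$m{\left(V,t \right)} = 256$ ($m{\left(V,t \right)} = \left(-3 - 1\right)^{4} = \left(-4\right)^{4} = 256$)
$\left(m{\left(3,U{\left(-3 \right)} \right)} + 33\right) \left(21 + s{\left(5,-3 \right)}\right) \left(-2\right) = \left(256 + 33\right) \left(21 + 0\right) \left(-2\right) = 289 \cdot 21 \left(-2\right) = 6069 \left(-2\right) = -12138$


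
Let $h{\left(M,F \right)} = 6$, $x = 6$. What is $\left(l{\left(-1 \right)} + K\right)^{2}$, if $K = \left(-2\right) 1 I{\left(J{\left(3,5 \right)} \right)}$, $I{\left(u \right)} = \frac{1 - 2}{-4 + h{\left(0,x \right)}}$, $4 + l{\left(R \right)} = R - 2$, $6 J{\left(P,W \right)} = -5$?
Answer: $36$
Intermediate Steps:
$J{\left(P,W \right)} = - \frac{5}{6}$ ($J{\left(P,W \right)} = \frac{1}{6} \left(-5\right) = - \frac{5}{6}$)
$l{\left(R \right)} = -6 + R$ ($l{\left(R \right)} = -4 + \left(R - 2\right) = -4 + \left(-2 + R\right) = -6 + R$)
$I{\left(u \right)} = - \frac{1}{2}$ ($I{\left(u \right)} = \frac{1 - 2}{-4 + 6} = - \frac{1}{2}$)
$K = 1$ ($K = \left(-2\right) 1 \left(- \frac{1}{2}\right) = \left(-2\right) \left(- \frac{1}{2}\right) = 1$)
$\left(l{\left(-1 \right)} + K\right)^{2} = \left(\left(-6 - 1\right) + 1\right)^{2} = \left(-7 + 1\right)^{2} = \left(-6\right)^{2} = 36$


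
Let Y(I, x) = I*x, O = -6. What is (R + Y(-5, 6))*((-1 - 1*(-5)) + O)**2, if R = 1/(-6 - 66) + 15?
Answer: -1081/18 ≈ -60.056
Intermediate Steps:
R = 1079/72 (R = 1/(-72) + 15 = -1/72 + 15 = 1079/72 ≈ 14.986)
(R + Y(-5, 6))*((-1 - 1*(-5)) + O)**2 = (1079/72 - 5*6)*((-1 - 1*(-5)) - 6)**2 = (1079/72 - 30)*((-1 + 5) - 6)**2 = -1081*(4 - 6)**2/72 = -1081/72*(-2)**2 = -1081/72*4 = -1081/18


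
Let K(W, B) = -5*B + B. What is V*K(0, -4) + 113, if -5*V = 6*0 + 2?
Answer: 533/5 ≈ 106.60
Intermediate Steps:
K(W, B) = -4*B
V = -⅖ (V = -(6*0 + 2)/5 = -(0 + 2)/5 = -⅕*2 = -⅖ ≈ -0.40000)
V*K(0, -4) + 113 = -(-8)*(-4)/5 + 113 = -⅖*16 + 113 = -32/5 + 113 = 533/5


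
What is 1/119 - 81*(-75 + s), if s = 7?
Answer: 655453/119 ≈ 5508.0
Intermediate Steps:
1/119 - 81*(-75 + s) = 1/119 - 81*(-75 + 7) = 1/119 - 81*(-68) = 1/119 + 5508 = 655453/119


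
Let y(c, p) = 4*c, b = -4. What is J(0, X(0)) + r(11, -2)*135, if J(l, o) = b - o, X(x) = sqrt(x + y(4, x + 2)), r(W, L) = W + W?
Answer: 2962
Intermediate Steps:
r(W, L) = 2*W
X(x) = sqrt(16 + x) (X(x) = sqrt(x + 4*4) = sqrt(x + 16) = sqrt(16 + x))
J(l, o) = -4 - o
J(0, X(0)) + r(11, -2)*135 = (-4 - sqrt(16 + 0)) + (2*11)*135 = (-4 - sqrt(16)) + 22*135 = (-4 - 1*4) + 2970 = (-4 - 4) + 2970 = -8 + 2970 = 2962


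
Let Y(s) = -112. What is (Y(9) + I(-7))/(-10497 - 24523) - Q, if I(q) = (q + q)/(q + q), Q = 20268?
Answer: -709785249/35020 ≈ -20268.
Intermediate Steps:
I(q) = 1 (I(q) = (2*q)/((2*q)) = (2*q)*(1/(2*q)) = 1)
(Y(9) + I(-7))/(-10497 - 24523) - Q = (-112 + 1)/(-10497 - 24523) - 1*20268 = -111/(-35020) - 20268 = -111*(-1/35020) - 20268 = 111/35020 - 20268 = -709785249/35020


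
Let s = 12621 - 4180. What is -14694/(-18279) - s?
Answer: -51426115/6093 ≈ -8440.2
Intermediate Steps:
s = 8441
-14694/(-18279) - s = -14694/(-18279) - 1*8441 = -14694*(-1/18279) - 8441 = 4898/6093 - 8441 = -51426115/6093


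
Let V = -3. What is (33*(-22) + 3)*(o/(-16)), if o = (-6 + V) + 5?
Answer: -723/4 ≈ -180.75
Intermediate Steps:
o = -4 (o = (-6 - 3) + 5 = -9 + 5 = -4)
(33*(-22) + 3)*(o/(-16)) = (33*(-22) + 3)*(-4/(-16)) = (-726 + 3)*(-4*(-1/16)) = -723*¼ = -723/4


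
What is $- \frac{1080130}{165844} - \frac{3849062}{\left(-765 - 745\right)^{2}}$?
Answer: $- \frac{193821765708}{23633806525} \approx -8.201$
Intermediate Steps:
$- \frac{1080130}{165844} - \frac{3849062}{\left(-765 - 745\right)^{2}} = \left(-1080130\right) \frac{1}{165844} - \frac{3849062}{\left(-1510\right)^{2}} = - \frac{540065}{82922} - \frac{3849062}{2280100} = - \frac{540065}{82922} - \frac{1924531}{1140050} = - \frac{193821765708}{23633806525}$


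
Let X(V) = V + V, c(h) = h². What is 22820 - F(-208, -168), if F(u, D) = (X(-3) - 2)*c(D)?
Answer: 248612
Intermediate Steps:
X(V) = 2*V
F(u, D) = -8*D² (F(u, D) = (2*(-3) - 2)*D² = (-6 - 2)*D² = -8*D²)
22820 - F(-208, -168) = 22820 - (-8)*(-168)² = 22820 - (-8)*28224 = 22820 - 1*(-225792) = 22820 + 225792 = 248612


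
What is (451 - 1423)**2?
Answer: 944784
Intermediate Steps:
(451 - 1423)**2 = (-972)**2 = 944784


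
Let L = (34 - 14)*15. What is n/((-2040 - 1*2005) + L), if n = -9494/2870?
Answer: 4747/5374075 ≈ 0.00088331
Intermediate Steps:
L = 300 (L = 20*15 = 300)
n = -4747/1435 (n = -9494*1/2870 = -4747/1435 ≈ -3.3080)
n/((-2040 - 1*2005) + L) = -4747/(1435*((-2040 - 1*2005) + 300)) = -4747/(1435*((-2040 - 2005) + 300)) = -4747/(1435*(-4045 + 300)) = -4747/1435/(-3745) = -4747/1435*(-1/3745) = 4747/5374075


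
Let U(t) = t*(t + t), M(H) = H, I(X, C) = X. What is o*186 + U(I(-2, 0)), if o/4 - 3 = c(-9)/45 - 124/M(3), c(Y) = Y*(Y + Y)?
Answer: -129168/5 ≈ -25834.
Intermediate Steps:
c(Y) = 2*Y² (c(Y) = Y*(2*Y) = 2*Y²)
U(t) = 2*t² (U(t) = t*(2*t) = 2*t²)
o = -2084/15 (o = 12 + 4*((2*(-9)²)/45 - 124/3) = 12 + 4*((2*81)*(1/45) - 124*⅓) = 12 + 4*(162*(1/45) - 124/3) = 12 + 4*(18/5 - 124/3) = 12 + 4*(-566/15) = 12 - 2264/15 = -2084/15 ≈ -138.93)
o*186 + U(I(-2, 0)) = -2084/15*186 + 2*(-2)² = -129208/5 + 2*4 = -129208/5 + 8 = -129168/5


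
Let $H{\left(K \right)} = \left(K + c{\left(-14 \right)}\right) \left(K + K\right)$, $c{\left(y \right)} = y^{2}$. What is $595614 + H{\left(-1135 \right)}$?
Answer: $2727144$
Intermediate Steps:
$H{\left(K \right)} = 2 K \left(196 + K\right)$ ($H{\left(K \right)} = \left(K + \left(-14\right)^{2}\right) \left(K + K\right) = \left(K + 196\right) 2 K = \left(196 + K\right) 2 K = 2 K \left(196 + K\right)$)
$595614 + H{\left(-1135 \right)} = 595614 + 2 \left(-1135\right) \left(196 - 1135\right) = 595614 + 2 \left(-1135\right) \left(-939\right) = 595614 + 2131530 = 2727144$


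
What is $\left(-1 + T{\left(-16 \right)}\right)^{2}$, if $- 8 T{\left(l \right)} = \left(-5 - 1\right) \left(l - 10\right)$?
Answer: $\frac{1681}{4} \approx 420.25$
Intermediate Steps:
$T{\left(l \right)} = - \frac{15}{2} + \frac{3 l}{4}$ ($T{\left(l \right)} = - \frac{\left(-5 - 1\right) \left(l - 10\right)}{8} = - \frac{\left(-6\right) \left(-10 + l\right)}{8} = - \frac{60 - 6 l}{8} = - \frac{15}{2} + \frac{3 l}{4}$)
$\left(-1 + T{\left(-16 \right)}\right)^{2} = \left(-1 + \left(- \frac{15}{2} + \frac{3}{4} \left(-16\right)\right)\right)^{2} = \left(-1 - \frac{39}{2}\right)^{2} = \left(- \frac{41}{2}\right)^{2} = \frac{1681}{4}$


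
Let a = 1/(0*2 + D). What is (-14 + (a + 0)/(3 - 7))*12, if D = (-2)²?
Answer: -675/4 ≈ -168.75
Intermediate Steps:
D = 4
a = ¼ (a = 1/(0*2 + 4) = 1/(0 + 4) = 1/4 = ¼ ≈ 0.25000)
(-14 + (a + 0)/(3 - 7))*12 = (-14 + (¼ + 0)/(3 - 7))*12 = (-14 + (¼)/(-4))*12 = (-14 + (¼)*(-¼))*12 = (-14 - 1/16)*12 = -225/16*12 = -675/4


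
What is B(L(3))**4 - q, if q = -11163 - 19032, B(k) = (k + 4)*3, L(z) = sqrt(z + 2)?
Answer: 91836 + 27216*sqrt(5) ≈ 1.5269e+5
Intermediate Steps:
L(z) = sqrt(2 + z)
B(k) = 12 + 3*k (B(k) = (4 + k)*3 = 12 + 3*k)
q = -30195
B(L(3))**4 - q = (12 + 3*sqrt(2 + 3))**4 - 1*(-30195) = (12 + 3*sqrt(5))**4 + 30195 = 30195 + (12 + 3*sqrt(5))**4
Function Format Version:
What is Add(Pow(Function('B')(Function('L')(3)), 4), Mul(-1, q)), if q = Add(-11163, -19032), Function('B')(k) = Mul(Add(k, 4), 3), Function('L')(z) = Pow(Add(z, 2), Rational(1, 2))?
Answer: Add(91836, Mul(27216, Pow(5, Rational(1, 2)))) ≈ 1.5269e+5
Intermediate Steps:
Function('L')(z) = Pow(Add(2, z), Rational(1, 2))
Function('B')(k) = Add(12, Mul(3, k)) (Function('B')(k) = Mul(Add(4, k), 3) = Add(12, Mul(3, k)))
q = -30195
Add(Pow(Function('B')(Function('L')(3)), 4), Mul(-1, q)) = Add(Pow(Add(12, Mul(3, Pow(Add(2, 3), Rational(1, 2)))), 4), Mul(-1, -30195)) = Add(Pow(Add(12, Mul(3, Pow(5, Rational(1, 2)))), 4), 30195) = Add(30195, Pow(Add(12, Mul(3, Pow(5, Rational(1, 2)))), 4))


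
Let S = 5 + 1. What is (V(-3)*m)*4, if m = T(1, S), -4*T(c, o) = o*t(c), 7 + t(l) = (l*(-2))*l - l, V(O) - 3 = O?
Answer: 0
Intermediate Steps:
S = 6
V(O) = 3 + O
t(l) = -7 - l - 2*l**2 (t(l) = -7 + ((l*(-2))*l - l) = -7 + ((-2*l)*l - l) = -7 + (-2*l**2 - l) = -7 + (-l - 2*l**2) = -7 - l - 2*l**2)
T(c, o) = -o*(-7 - c - 2*c**2)/4
m = 15 (m = (1/4)*6*(7 + 1 + 2*1**2) = (1/4)*6*(7 + 1 + 2*1) = (1/4)*6*(7 + 1 + 2) = (1/4)*6*10 = 15)
(V(-3)*m)*4 = ((3 - 3)*15)*4 = (0*15)*4 = 0*4 = 0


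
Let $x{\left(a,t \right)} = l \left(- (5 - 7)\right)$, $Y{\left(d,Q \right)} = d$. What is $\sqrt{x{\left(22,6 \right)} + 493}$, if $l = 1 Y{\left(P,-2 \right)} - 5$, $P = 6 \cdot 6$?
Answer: $\sqrt{555} \approx 23.558$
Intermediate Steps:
$P = 36$
$l = 31$ ($l = 1 \cdot 36 - 5 = 36 - 5 = 31$)
$x{\left(a,t \right)} = 62$ ($x{\left(a,t \right)} = 31 \left(- (5 - 7)\right) = 31 \left(\left(-1\right) \left(-2\right)\right) = 31 \cdot 2 = 62$)
$\sqrt{x{\left(22,6 \right)} + 493} = \sqrt{62 + 493} = \sqrt{555}$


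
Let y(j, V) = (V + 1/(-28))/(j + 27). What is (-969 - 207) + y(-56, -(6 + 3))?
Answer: -954659/812 ≈ -1175.7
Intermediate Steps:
y(j, V) = (-1/28 + V)/(27 + j) (y(j, V) = (V - 1/28)/(27 + j) = (-1/28 + V)/(27 + j))
(-969 - 207) + y(-56, -(6 + 3)) = (-969 - 207) + (-1/28 - (6 + 3))/(27 - 56) = -1176 + (-1/28 - 1*9)/(-29) = -1176 - (-1/28 - 9)/29 = -1176 - 1/29*(-253/28) = -1176 + 253/812 = -954659/812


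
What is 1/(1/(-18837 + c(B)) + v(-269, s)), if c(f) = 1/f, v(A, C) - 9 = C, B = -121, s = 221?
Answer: 2279278/524233819 ≈ 0.0043478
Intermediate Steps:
v(A, C) = 9 + C
1/(1/(-18837 + c(B)) + v(-269, s)) = 1/(1/(-18837 + 1/(-121)) + (9 + 221)) = 1/(1/(-18837 - 1/121) + 230) = 1/(1/(-2279278/121) + 230) = 1/(-121/2279278 + 230) = 1/(524233819/2279278) = 2279278/524233819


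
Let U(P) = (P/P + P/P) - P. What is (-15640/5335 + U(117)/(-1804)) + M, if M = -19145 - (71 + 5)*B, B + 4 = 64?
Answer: -4148592377/174988 ≈ -23708.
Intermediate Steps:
B = 60 (B = -4 + 64 = 60)
U(P) = 2 - P (U(P) = (1 + 1) - P = 2 - P)
M = -23705 (M = -19145 - (71 + 5)*60 = -19145 - 76*60 = -19145 - 1*4560 = -19145 - 4560 = -23705)
(-15640/5335 + U(117)/(-1804)) + M = (-15640/5335 + (2 - 1*117)/(-1804)) - 23705 = (-15640*1/5335 + (2 - 117)*(-1/1804)) - 23705 = (-3128/1067 - 115*(-1/1804)) - 23705 = (-3128/1067 + 115/1804) - 23705 = -501837/174988 - 23705 = -4148592377/174988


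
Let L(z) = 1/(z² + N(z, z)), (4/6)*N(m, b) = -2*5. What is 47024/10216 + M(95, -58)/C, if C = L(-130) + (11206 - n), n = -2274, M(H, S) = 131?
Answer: 1340715051273/290657715877 ≈ 4.6127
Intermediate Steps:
N(m, b) = -15 (N(m, b) = 3*(-2*5)/2 = (3/2)*(-10) = -15)
L(z) = 1/(-15 + z²) (L(z) = 1/(z² - 15) = 1/(-15 + z²))
C = 227609801/16885 (C = 1/(-15 + (-130)²) + (11206 - 1*(-2274)) = 1/(-15 + 16900) + (11206 + 2274) = 1/16885 + 13480 = 227609801/16885 ≈ 13480.)
47024/10216 + M(95, -58)/C = 47024/10216 + 131/(227609801/16885) = 47024*(1/10216) + 131*(16885/227609801) = 5878/1277 + 2211935/227609801 = 1340715051273/290657715877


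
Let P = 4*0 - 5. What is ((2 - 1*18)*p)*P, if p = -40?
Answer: -3200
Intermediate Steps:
P = -5 (P = 0 - 5 = -5)
((2 - 1*18)*p)*P = ((2 - 1*18)*(-40))*(-5) = ((2 - 18)*(-40))*(-5) = -16*(-40)*(-5) = 640*(-5) = -3200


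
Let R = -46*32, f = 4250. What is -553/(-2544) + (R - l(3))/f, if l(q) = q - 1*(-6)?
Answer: -708707/5406000 ≈ -0.13110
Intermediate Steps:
l(q) = 6 + q (l(q) = q + 6 = 6 + q)
R = -1472
-553/(-2544) + (R - l(3))/f = -553/(-2544) + (-1472 - (6 + 3))/4250 = -553*(-1/2544) + (-1472 - 1*9)*(1/4250) = 553/2544 + (-1472 - 9)*(1/4250) = 553/2544 - 1481*1/4250 = 553/2544 - 1481/4250 = -708707/5406000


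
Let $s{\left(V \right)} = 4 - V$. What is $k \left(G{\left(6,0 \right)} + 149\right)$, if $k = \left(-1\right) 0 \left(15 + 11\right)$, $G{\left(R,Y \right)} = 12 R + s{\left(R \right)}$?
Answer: $0$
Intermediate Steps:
$G{\left(R,Y \right)} = 4 + 11 R$ ($G{\left(R,Y \right)} = 12 R - \left(-4 + R\right) = 4 + 11 R$)
$k = 0$ ($k = 0 \cdot 26 = 0$)
$k \left(G{\left(6,0 \right)} + 149\right) = 0 \left(\left(4 + 11 \cdot 6\right) + 149\right) = 0 \left(\left(4 + 66\right) + 149\right) = 0 \left(70 + 149\right) = 0 \cdot 219 = 0$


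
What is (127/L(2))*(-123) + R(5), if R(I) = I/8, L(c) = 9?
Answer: -41641/24 ≈ -1735.0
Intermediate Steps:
R(I) = I/8 (R(I) = I*(⅛) = I/8)
(127/L(2))*(-123) + R(5) = (127/9)*(-123) + (⅛)*5 = (127*(⅑))*(-123) + 5/8 = (127/9)*(-123) + 5/8 = -5207/3 + 5/8 = -41641/24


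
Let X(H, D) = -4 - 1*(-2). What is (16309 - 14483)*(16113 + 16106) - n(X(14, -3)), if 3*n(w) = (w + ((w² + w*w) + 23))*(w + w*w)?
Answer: 176495624/3 ≈ 5.8832e+7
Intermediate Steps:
X(H, D) = -2 (X(H, D) = -4 + 2 = -2)
n(w) = (w + w²)*(23 + w + 2*w²)/3 (n(w) = ((w + ((w² + w*w) + 23))*(w + w*w))/3 = ((w + ((w² + w²) + 23))*(w + w²))/3 = ((w + (2*w² + 23))*(w + w²))/3 = ((w + (23 + 2*w²))*(w + w²))/3 = ((23 + w + 2*w²)*(w + w²))/3 = ((w + w²)*(23 + w + 2*w²))/3 = (w + w²)*(23 + w + 2*w²)/3)
(16309 - 14483)*(16113 + 16106) - n(X(14, -3)) = (16309 - 14483)*(16113 + 16106) - (-2)*(23 + 2*(-2)³ + 3*(-2)² + 24*(-2))/3 = 1826*32219 - (-2)*(23 + 2*(-8) + 3*4 - 48)/3 = 58831894 - (-2)*(23 - 16 + 12 - 48)/3 = 58831894 - (-2)*(-29)/3 = 58831894 - 1*58/3 = 58831894 - 58/3 = 176495624/3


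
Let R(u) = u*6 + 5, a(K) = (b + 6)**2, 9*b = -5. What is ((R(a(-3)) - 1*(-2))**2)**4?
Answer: 385035310211630778817424286721/282429536481 ≈ 1.3633e+18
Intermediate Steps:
b = -5/9 (b = (1/9)*(-5) = -5/9 ≈ -0.55556)
a(K) = 2401/81 (a(K) = (-5/9 + 6)**2 = (49/9)**2 = 2401/81)
R(u) = 5 + 6*u (R(u) = 6*u + 5 = 5 + 6*u)
((R(a(-3)) - 1*(-2))**2)**4 = (((5 + 6*(2401/81)) - 1*(-2))**2)**4 = (((5 + 4802/27) + 2)**2)**4 = ((4937/27 + 2)**2)**4 = ((4991/27)**2)**4 = (24910081/729)**4 = 385035310211630778817424286721/282429536481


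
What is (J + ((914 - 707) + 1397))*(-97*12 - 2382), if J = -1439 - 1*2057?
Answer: 6709032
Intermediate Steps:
J = -3496 (J = -1439 - 2057 = -3496)
(J + ((914 - 707) + 1397))*(-97*12 - 2382) = (-3496 + ((914 - 707) + 1397))*(-97*12 - 2382) = (-3496 + (207 + 1397))*(-1164 - 2382) = (-3496 + 1604)*(-3546) = -1892*(-3546) = 6709032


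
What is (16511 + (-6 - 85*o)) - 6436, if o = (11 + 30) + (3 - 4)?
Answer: 6669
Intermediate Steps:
o = 40 (o = 41 - 1 = 40)
(16511 + (-6 - 85*o)) - 6436 = (16511 + (-6 - 85*40)) - 6436 = (16511 + (-6 - 3400)) - 6436 = (16511 - 3406) - 6436 = 13105 - 6436 = 6669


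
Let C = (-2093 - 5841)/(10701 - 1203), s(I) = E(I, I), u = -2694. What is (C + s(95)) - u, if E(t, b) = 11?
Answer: 12842078/4749 ≈ 2704.2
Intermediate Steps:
s(I) = 11
C = -3967/4749 (C = -7934/9498 = -7934*1/9498 = -3967/4749 ≈ -0.83533)
(C + s(95)) - u = (-3967/4749 + 11) - 1*(-2694) = 48272/4749 + 2694 = 12842078/4749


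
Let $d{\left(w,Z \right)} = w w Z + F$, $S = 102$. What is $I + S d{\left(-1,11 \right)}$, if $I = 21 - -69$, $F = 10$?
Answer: $2232$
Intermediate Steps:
$d{\left(w,Z \right)} = 10 + Z w^{2}$ ($d{\left(w,Z \right)} = w w Z + 10 = w^{2} Z + 10 = Z w^{2} + 10 = 10 + Z w^{2}$)
$I = 90$ ($I = 21 + 69 = 90$)
$I + S d{\left(-1,11 \right)} = 90 + 102 \left(10 + 11 \left(-1\right)^{2}\right) = 90 + 102 \left(10 + 11 \cdot 1\right) = 90 + 102 \left(10 + 11\right) = 90 + 102 \cdot 21 = 90 + 2142 = 2232$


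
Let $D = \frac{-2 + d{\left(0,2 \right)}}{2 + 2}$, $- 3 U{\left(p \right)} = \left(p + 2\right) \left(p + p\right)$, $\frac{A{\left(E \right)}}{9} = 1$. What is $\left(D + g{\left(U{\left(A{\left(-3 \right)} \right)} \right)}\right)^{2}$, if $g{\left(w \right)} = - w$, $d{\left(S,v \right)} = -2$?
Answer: $4225$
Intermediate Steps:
$A{\left(E \right)} = 9$ ($A{\left(E \right)} = 9 \cdot 1 = 9$)
$U{\left(p \right)} = - \frac{2 p \left(2 + p\right)}{3}$ ($U{\left(p \right)} = - \frac{\left(p + 2\right) \left(p + p\right)}{3} = - \frac{\left(2 + p\right) 2 p}{3} = - \frac{2 p \left(2 + p\right)}{3}$)
$D = -1$ ($D = \frac{-2 - 2}{2 + 2} = - \frac{4}{4} = \left(-4\right) \frac{1}{4} = -1$)
$\left(D + g{\left(U{\left(A{\left(-3 \right)} \right)} \right)}\right)^{2} = \left(-1 - \left(- \frac{2}{3}\right) 9 \left(2 + 9\right)\right)^{2} = \left(-1 - \left(- \frac{2}{3}\right) 9 \cdot 11\right)^{2} = \left(-1 - -66\right)^{2} = \left(-1 + 66\right)^{2} = 65^{2} = 4225$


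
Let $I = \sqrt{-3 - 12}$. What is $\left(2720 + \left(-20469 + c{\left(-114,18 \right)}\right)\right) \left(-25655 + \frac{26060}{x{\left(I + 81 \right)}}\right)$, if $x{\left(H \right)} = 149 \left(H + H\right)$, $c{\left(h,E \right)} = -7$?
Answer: $\frac{18596694286385}{40826} + \frac{28920085 i \sqrt{15}}{122478} \approx 4.5551 \cdot 10^{8} + 914.51 i$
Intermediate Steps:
$I = i \sqrt{15}$ ($I = \sqrt{-15} = i \sqrt{15} \approx 3.873 i$)
$x{\left(H \right)} = 298 H$ ($x{\left(H \right)} = 149 \cdot 2 H = 298 H$)
$\left(2720 + \left(-20469 + c{\left(-114,18 \right)}\right)\right) \left(-25655 + \frac{26060}{x{\left(I + 81 \right)}}\right) = \left(2720 - 20476\right) \left(-25655 + \frac{26060}{298 \left(i \sqrt{15} + 81\right)}\right) = \left(2720 - 20476\right) \left(-25655 + \frac{26060}{298 \left(81 + i \sqrt{15}\right)}\right) = - 17756 \left(-25655 + \frac{26060}{24138 + 298 i \sqrt{15}}\right) = 455530180 - \frac{462721360}{24138 + 298 i \sqrt{15}}$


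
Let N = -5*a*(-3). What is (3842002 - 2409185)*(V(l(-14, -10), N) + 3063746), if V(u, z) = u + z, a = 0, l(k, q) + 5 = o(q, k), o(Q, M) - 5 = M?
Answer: 4389767293044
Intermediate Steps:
o(Q, M) = 5 + M
l(k, q) = k (l(k, q) = -5 + (5 + k) = k)
N = 0 (N = -5*0*(-3) = 0*(-3) = 0)
(3842002 - 2409185)*(V(l(-14, -10), N) + 3063746) = (3842002 - 2409185)*((-14 + 0) + 3063746) = 1432817*(-14 + 3063746) = 1432817*3063732 = 4389767293044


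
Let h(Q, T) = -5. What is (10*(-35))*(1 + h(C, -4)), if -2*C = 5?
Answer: 1400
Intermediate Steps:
C = -5/2 (C = -½*5 = -5/2 ≈ -2.5000)
(10*(-35))*(1 + h(C, -4)) = (10*(-35))*(1 - 5) = -350*(-4) = 1400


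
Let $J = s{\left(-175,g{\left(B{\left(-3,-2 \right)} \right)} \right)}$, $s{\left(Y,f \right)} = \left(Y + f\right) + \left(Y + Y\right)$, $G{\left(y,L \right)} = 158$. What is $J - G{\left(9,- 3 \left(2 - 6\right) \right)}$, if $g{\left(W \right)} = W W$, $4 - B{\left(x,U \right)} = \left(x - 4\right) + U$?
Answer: $-514$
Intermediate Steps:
$B{\left(x,U \right)} = 8 - U - x$ ($B{\left(x,U \right)} = 4 - \left(\left(x - 4\right) + U\right) = 4 - \left(\left(-4 + x\right) + U\right) = 4 - \left(-4 + U + x\right) = 8 - U - x$)
$g{\left(W \right)} = W^{2}$
$s{\left(Y,f \right)} = f + 3 Y$ ($s{\left(Y,f \right)} = \left(Y + f\right) + 2 Y = f + 3 Y$)
$J = -356$ ($J = \left(8 - -2 - -3\right)^{2} + 3 \left(-175\right) = \left(8 + 2 + 3\right)^{2} - 525 = 13^{2} - 525 = 169 - 525 = -356$)
$J - G{\left(9,- 3 \left(2 - 6\right) \right)} = -356 - 158 = -514$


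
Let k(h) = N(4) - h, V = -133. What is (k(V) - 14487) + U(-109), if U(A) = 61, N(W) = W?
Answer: -14289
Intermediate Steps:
k(h) = 4 - h
(k(V) - 14487) + U(-109) = ((4 - 1*(-133)) - 14487) + 61 = ((4 + 133) - 14487) + 61 = (137 - 14487) + 61 = -14350 + 61 = -14289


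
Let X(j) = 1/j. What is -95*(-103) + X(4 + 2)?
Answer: 58711/6 ≈ 9785.2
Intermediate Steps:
-95*(-103) + X(4 + 2) = -95*(-103) + 1/(4 + 2) = 9785 + 1/6 = 58711/6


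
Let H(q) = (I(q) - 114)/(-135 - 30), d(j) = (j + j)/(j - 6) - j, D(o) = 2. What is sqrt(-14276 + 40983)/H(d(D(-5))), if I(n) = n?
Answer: 55*sqrt(26707)/39 ≈ 230.47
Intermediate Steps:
d(j) = -j + 2*j/(-6 + j) (d(j) = (2*j)/(-6 + j) - j = 2*j/(-6 + j) - j = -j + 2*j/(-6 + j))
H(q) = 38/55 - q/165 (H(q) = (q - 114)/(-135 - 30) = (-114 + q)/(-165) = (-114 + q)*(-1/165) = 38/55 - q/165)
sqrt(-14276 + 40983)/H(d(D(-5))) = sqrt(-14276 + 40983)/(38/55 - 2*(8 - 1*2)/(165*(-6 + 2))) = sqrt(26707)/(38/55 - 2*(8 - 2)/(165*(-4))) = sqrt(26707)/(38/55 - 2*(-1)*6/(165*4)) = sqrt(26707)/(38/55 - 1/165*(-3)) = sqrt(26707)/(38/55 + 1/55) = sqrt(26707)/(39/55) = sqrt(26707)*(55/39) = 55*sqrt(26707)/39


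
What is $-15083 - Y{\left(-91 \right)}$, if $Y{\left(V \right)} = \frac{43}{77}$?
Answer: $- \frac{1161434}{77} \approx -15084.0$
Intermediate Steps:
$Y{\left(V \right)} = \frac{43}{77}$ ($Y{\left(V \right)} = 43 \cdot \frac{1}{77} = \frac{43}{77}$)
$-15083 - Y{\left(-91 \right)} = -15083 - \frac{43}{77} = - \frac{1161434}{77}$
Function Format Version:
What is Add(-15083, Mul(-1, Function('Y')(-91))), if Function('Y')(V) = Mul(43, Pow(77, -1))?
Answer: Rational(-1161434, 77) ≈ -15084.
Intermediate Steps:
Function('Y')(V) = Rational(43, 77) (Function('Y')(V) = Mul(43, Rational(1, 77)) = Rational(43, 77))
Add(-15083, Mul(-1, Function('Y')(-91))) = Add(-15083, Mul(-1, Rational(43, 77))) = Add(-15083, Rational(-43, 77)) = Rational(-1161434, 77)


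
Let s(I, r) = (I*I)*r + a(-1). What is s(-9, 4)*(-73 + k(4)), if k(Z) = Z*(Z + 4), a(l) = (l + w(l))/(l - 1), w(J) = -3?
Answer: -13366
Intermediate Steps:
a(l) = (-3 + l)/(-1 + l) (a(l) = (l - 3)/(l - 1) = (-3 + l)/(-1 + l))
k(Z) = Z*(4 + Z)
s(I, r) = 2 + r*I² (s(I, r) = (I*I)*r + (-3 - 1)/(-1 - 1) = I²*r - 4/(-2) = r*I² - ½*(-4) = r*I² + 2 = 2 + r*I²)
s(-9, 4)*(-73 + k(4)) = (2 + 4*(-9)²)*(-73 + 4*(4 + 4)) = (2 + 4*81)*(-73 + 4*8) = (2 + 324)*(-73 + 32) = 326*(-41) = -13366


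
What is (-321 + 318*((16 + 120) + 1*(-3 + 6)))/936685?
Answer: 43881/936685 ≈ 0.046847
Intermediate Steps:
(-321 + 318*((16 + 120) + 1*(-3 + 6)))/936685 = (-321 + 318*(136 + 1*3))*(1/936685) = (-321 + 318*(136 + 3))*(1/936685) = (-321 + 318*139)*(1/936685) = (-321 + 44202)*(1/936685) = 43881*(1/936685) = 43881/936685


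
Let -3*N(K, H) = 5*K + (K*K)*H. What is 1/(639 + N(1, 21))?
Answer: 3/1891 ≈ 0.0015865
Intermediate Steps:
N(K, H) = -5*K/3 - H*K**2/3 (N(K, H) = -(5*K + (K*K)*H)/3 = -(5*K + K**2*H)/3 = -(5*K + H*K**2)/3 = -5*K/3 - H*K**2/3)
1/(639 + N(1, 21)) = 1/(639 - 1/3*1*(5 + 21*1)) = 1/(639 - 1/3*1*(5 + 21)) = 1/(639 - 1/3*1*26) = 1/(639 - 26/3) = 1/(1891/3) = 3/1891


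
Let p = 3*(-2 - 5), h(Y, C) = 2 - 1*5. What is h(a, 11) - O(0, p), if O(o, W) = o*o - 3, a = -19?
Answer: 0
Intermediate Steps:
h(Y, C) = -3 (h(Y, C) = 2 - 5 = -3)
p = -21 (p = 3*(-7) = -21)
O(o, W) = -3 + o² (O(o, W) = o² - 3 = -3 + o²)
h(a, 11) - O(0, p) = -3 - (-3 + 0²) = -3 - (-3 + 0) = -3 - 1*(-3) = -3 + 3 = 0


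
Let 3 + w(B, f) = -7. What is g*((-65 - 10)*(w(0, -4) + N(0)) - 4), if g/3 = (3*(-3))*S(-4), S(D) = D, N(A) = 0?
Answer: 80568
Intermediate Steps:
w(B, f) = -10 (w(B, f) = -3 - 7 = -10)
g = 108 (g = 3*((3*(-3))*(-4)) = 3*(-9*(-4)) = 3*36 = 108)
g*((-65 - 10)*(w(0, -4) + N(0)) - 4) = 108*((-65 - 10)*(-10 + 0) - 4) = 108*(-75*(-10) - 4) = 108*(750 - 4) = 108*746 = 80568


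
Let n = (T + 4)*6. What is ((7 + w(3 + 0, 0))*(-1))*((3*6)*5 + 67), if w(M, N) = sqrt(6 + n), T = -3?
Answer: -1099 - 314*sqrt(3) ≈ -1642.9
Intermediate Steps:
n = 6 (n = (-3 + 4)*6 = 1*6 = 6)
w(M, N) = 2*sqrt(3) (w(M, N) = sqrt(6 + 6) = sqrt(12) = 2*sqrt(3))
((7 + w(3 + 0, 0))*(-1))*((3*6)*5 + 67) = ((7 + 2*sqrt(3))*(-1))*((3*6)*5 + 67) = (-7 - 2*sqrt(3))*(18*5 + 67) = (-7 - 2*sqrt(3))*(90 + 67) = (-7 - 2*sqrt(3))*157 = -1099 - 314*sqrt(3)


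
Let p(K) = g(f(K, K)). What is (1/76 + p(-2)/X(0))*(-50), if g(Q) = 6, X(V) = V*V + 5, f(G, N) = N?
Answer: -2305/38 ≈ -60.658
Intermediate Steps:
X(V) = 5 + V**2 (X(V) = V**2 + 5 = 5 + V**2)
p(K) = 6
(1/76 + p(-2)/X(0))*(-50) = (1/76 + 6/(5 + 0**2))*(-50) = (1*(1/76) + 6/(5 + 0))*(-50) = (1/76 + 6/5)*(-50) = (461/380)*(-50) = -2305/38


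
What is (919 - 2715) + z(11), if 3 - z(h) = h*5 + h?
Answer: -1859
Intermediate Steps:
z(h) = 3 - 6*h (z(h) = 3 - (h*5 + h) = 3 - (5*h + h) = 3 - 6*h)
(919 - 2715) + z(11) = (919 - 2715) + (3 - 6*11) = -1796 + (3 - 66) = -1796 - 63 = -1859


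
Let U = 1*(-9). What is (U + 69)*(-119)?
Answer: -7140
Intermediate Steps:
U = -9
(U + 69)*(-119) = (-9 + 69)*(-119) = 60*(-119) = -7140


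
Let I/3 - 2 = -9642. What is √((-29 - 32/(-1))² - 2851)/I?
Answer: -7*I*√58/28920 ≈ -0.0018434*I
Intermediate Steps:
I = -28920 (I = 6 + 3*(-9642) = 6 - 28926 = -28920)
√((-29 - 32/(-1))² - 2851)/I = √((-29 - 32/(-1))² - 2851)/(-28920) = √((-29 - 32*(-1))² - 2851)*(-1/28920) = √((-29 + 32)² - 2851)*(-1/28920) = √(3² - 2851)*(-1/28920) = √(9 - 2851)*(-1/28920) = √(-2842)*(-1/28920) = (7*I*√58)*(-1/28920) = -7*I*√58/28920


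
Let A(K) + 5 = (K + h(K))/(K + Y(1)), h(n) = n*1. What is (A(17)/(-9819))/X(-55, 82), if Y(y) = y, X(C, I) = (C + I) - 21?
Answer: 14/265113 ≈ 5.2808e-5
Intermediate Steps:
X(C, I) = -21 + C + I
h(n) = n
A(K) = -5 + 2*K/(1 + K) (A(K) = -5 + (K + K)/(K + 1) = -5 + (2*K)/(1 + K) = -5 + 2*K/(1 + K))
(A(17)/(-9819))/X(-55, 82) = (((-5 - 3*17)/(1 + 17))/(-9819))/(-21 - 55 + 82) = (((-5 - 51)/18)*(-1/9819))/6 = (((1/18)*(-56))*(-1/9819))*(⅙) = -28/9*(-1/9819)*(⅙) = (28/88371)*(⅙) = 14/265113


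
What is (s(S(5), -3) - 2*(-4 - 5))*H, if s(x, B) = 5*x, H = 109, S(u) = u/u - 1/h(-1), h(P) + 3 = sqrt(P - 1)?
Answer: 29212/11 + 545*I*sqrt(2)/11 ≈ 2655.6 + 70.068*I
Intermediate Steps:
h(P) = -3 + sqrt(-1 + P) (h(P) = -3 + sqrt(P - 1) = -3 + sqrt(-1 + P))
S(u) = 1 - 1/(-3 + I*sqrt(2)) (S(u) = u/u - 1/(-3 + sqrt(-1 - 1)) = 1 - 1/(-3 + sqrt(-2)) = 1 - 1/(-3 + I*sqrt(2)))
(s(S(5), -3) - 2*(-4 - 5))*H = (5*(14/11 + I*sqrt(2)/11) - 2*(-4 - 5))*109 = ((70/11 + 5*I*sqrt(2)/11) - 2*(-9))*109 = ((70/11 + 5*I*sqrt(2)/11) + 18)*109 = (268/11 + 5*I*sqrt(2)/11)*109 = 29212/11 + 545*I*sqrt(2)/11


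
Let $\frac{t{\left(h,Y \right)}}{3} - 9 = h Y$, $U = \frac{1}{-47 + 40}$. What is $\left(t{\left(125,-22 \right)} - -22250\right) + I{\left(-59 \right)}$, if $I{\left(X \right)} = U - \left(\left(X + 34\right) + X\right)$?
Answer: $\frac{98776}{7} \approx 14111.0$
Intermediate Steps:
$U = - \frac{1}{7}$ ($U = \frac{1}{-7} = - \frac{1}{7} \approx -0.14286$)
$t{\left(h,Y \right)} = 27 + 3 Y h$ ($t{\left(h,Y \right)} = 27 + 3 h Y = 27 + 3 Y h$)
$I{\left(X \right)} = - \frac{239}{7} - 2 X$ ($I{\left(X \right)} = - \frac{1}{7} - \left(\left(X + 34\right) + X\right) = - \frac{1}{7} - \left(\left(34 + X\right) + X\right) = - \frac{1}{7} - \left(34 + 2 X\right) = - \frac{239}{7} - 2 X$)
$\left(t{\left(125,-22 \right)} - -22250\right) + I{\left(-59 \right)} = \left(\left(27 + 3 \left(-22\right) 125\right) - -22250\right) - - \frac{587}{7} = \left(\left(27 - 8250\right) + 22250\right) + \left(- \frac{239}{7} + 118\right) = \left(-8223 + 22250\right) + \frac{587}{7} = 14027 + \frac{587}{7} = \frac{98776}{7}$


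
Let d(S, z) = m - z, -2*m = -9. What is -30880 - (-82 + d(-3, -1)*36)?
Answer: -30996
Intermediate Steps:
m = 9/2 (m = -1/2*(-9) = 9/2 ≈ 4.5000)
d(S, z) = 9/2 - z
-30880 - (-82 + d(-3, -1)*36) = -30880 - (-82 + (9/2 - 1*(-1))*36) = -30880 - (-82 + (9/2 + 1)*36) = -30880 - (-82 + (11/2)*36) = -30880 - (-82 + 198) = -30880 - 1*116 = -30880 - 116 = -30996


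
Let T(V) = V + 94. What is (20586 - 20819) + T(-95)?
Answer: -234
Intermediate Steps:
T(V) = 94 + V
(20586 - 20819) + T(-95) = (20586 - 20819) + (94 - 95) = -233 - 1 = -234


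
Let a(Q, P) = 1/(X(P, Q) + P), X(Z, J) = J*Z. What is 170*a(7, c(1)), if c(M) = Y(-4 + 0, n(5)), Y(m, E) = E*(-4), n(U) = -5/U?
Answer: 85/16 ≈ 5.3125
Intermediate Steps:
Y(m, E) = -4*E
c(M) = 4 (c(M) = -(-20)/5 = -4*(-1) = 4)
a(Q, P) = 1/(P + P*Q) (a(Q, P) = 1/(Q*P + P) = 1/(P*Q + P) = 1/(P + P*Q))
170*a(7, c(1)) = 170*(1/(4*(1 + 7))) = 170*((¼)/8) = 170*((¼)*(⅛)) = 170*(1/32) = 85/16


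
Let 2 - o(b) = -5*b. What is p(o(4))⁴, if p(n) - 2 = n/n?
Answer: 81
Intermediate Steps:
o(b) = 2 + 5*b (o(b) = 2 - (-5)*b = 2 + 5*b)
p(n) = 3 (p(n) = 2 + n/n = 2 + 1 = 3)
p(o(4))⁴ = 3⁴ = 81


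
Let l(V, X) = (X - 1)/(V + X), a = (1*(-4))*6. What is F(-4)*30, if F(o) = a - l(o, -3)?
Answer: -5160/7 ≈ -737.14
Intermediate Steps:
a = -24 (a = -4*6 = -24)
l(V, X) = (-1 + X)/(V + X)
F(o) = -24 + 4/(-3 + o) (F(o) = -24 - (-1 - 3)/(o - 3) = -24 - (-4)/(-3 + o) = -24 + 4/(-3 + o))
F(-4)*30 = (4*(19 - 6*(-4))/(-3 - 4))*30 = (4*(19 + 24)/(-7))*30 = (4*(-1/7)*43)*30 = -172/7*30 = -5160/7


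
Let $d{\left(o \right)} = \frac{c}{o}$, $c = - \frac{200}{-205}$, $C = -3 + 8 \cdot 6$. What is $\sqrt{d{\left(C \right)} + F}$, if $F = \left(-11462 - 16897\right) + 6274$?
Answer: $\frac{i \sqrt{334123637}}{123} \approx 148.61 i$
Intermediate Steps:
$C = 45$ ($C = -3 + 48 = 45$)
$c = \frac{40}{41}$ ($c = \left(-200\right) \left(- \frac{1}{205}\right) = \frac{40}{41} \approx 0.97561$)
$F = -22085$ ($F = -28359 + 6274 = -22085$)
$d{\left(o \right)} = \frac{40}{41 o}$
$\sqrt{d{\left(C \right)} + F} = \sqrt{\frac{40}{41 \cdot 45} - 22085} = \sqrt{\frac{40}{41} \cdot \frac{1}{45} - 22085} = \sqrt{\frac{8}{369} - 22085} = \sqrt{- \frac{8149357}{369}} = \frac{i \sqrt{334123637}}{123}$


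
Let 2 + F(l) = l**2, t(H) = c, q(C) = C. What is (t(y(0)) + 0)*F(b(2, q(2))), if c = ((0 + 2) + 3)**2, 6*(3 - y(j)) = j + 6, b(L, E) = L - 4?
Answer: 50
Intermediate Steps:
b(L, E) = -4 + L
y(j) = 2 - j/6 (y(j) = 3 - (j + 6)/6 = 3 - (6 + j)/6 = 3 + (-1 - j/6) = 2 - j/6)
c = 25 (c = (2 + 3)**2 = 5**2 = 25)
t(H) = 25
F(l) = -2 + l**2
(t(y(0)) + 0)*F(b(2, q(2))) = (25 + 0)*(-2 + (-4 + 2)**2) = 25*(-2 + (-2)**2) = 25*(-2 + 4) = 25*2 = 50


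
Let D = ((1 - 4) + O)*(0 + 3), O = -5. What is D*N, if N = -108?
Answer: 2592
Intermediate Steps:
D = -24 (D = ((1 - 4) - 5)*(0 + 3) = (-3 - 5)*3 = -8*3 = -24)
D*N = -24*(-108) = 2592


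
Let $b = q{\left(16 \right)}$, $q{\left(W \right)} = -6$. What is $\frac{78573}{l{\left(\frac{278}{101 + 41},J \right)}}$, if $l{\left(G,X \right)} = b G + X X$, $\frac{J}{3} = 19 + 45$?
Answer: $\frac{1859561}{872170} \approx 2.1321$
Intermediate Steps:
$b = -6$
$J = 192$ ($J = 3 \left(19 + 45\right) = 3 \cdot 64 = 192$)
$l{\left(G,X \right)} = X^{2} - 6 G$ ($l{\left(G,X \right)} = - 6 G + X X = - 6 G + X^{2} = X^{2} - 6 G$)
$\frac{78573}{l{\left(\frac{278}{101 + 41},J \right)}} = \frac{78573}{192^{2} - 6 \frac{278}{101 + 41}} = \frac{78573}{36864 - 6 \cdot \frac{278}{142}} = \frac{78573}{36864 - 6 \cdot 278 \cdot \frac{1}{142}} = \frac{78573}{36864 - \frac{834}{71}} = \frac{78573}{\frac{2616510}{71}} = 78573 \cdot \frac{71}{2616510} = \frac{1859561}{872170}$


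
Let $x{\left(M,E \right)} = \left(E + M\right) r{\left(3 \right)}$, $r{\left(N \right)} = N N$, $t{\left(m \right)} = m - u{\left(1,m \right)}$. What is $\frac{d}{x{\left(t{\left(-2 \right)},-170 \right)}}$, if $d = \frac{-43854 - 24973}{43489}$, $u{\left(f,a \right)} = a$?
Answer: $\frac{68827}{66538170} \approx 0.0010344$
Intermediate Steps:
$t{\left(m \right)} = 0$ ($t{\left(m \right)} = m - m = 0$)
$d = - \frac{68827}{43489}$ ($d = \left(-43854 - 24973\right) \frac{1}{43489} = \left(-68827\right) \frac{1}{43489} = - \frac{68827}{43489} \approx -1.5826$)
$r{\left(N \right)} = N^{2}$
$x{\left(M,E \right)} = 9 E + 9 M$ ($x{\left(M,E \right)} = \left(E + M\right) 3^{2} = \left(E + M\right) 9 = 9 E + 9 M$)
$\frac{d}{x{\left(t{\left(-2 \right)},-170 \right)}} = - \frac{68827}{43489 \left(9 \left(-170\right) + 9 \cdot 0\right)} = - \frac{68827}{43489 \left(-1530 + 0\right)} = - \frac{68827}{43489 \left(-1530\right)} = \left(- \frac{68827}{43489}\right) \left(- \frac{1}{1530}\right) = \frac{68827}{66538170}$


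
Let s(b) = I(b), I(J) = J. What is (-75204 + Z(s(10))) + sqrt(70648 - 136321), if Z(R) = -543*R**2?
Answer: -129504 + 3*I*sqrt(7297) ≈ -1.295e+5 + 256.27*I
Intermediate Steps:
s(b) = b
(-75204 + Z(s(10))) + sqrt(70648 - 136321) = (-75204 - 543*10**2) + sqrt(70648 - 136321) = (-75204 - 543*100) + sqrt(-65673) = (-75204 - 54300) + 3*I*sqrt(7297) = -129504 + 3*I*sqrt(7297)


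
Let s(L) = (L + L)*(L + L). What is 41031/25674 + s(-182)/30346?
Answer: 774471505/129850534 ≈ 5.9643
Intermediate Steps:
s(L) = 4*L² (s(L) = (2*L)*(2*L) = 4*L²)
41031/25674 + s(-182)/30346 = 41031/25674 + (4*(-182)²)/30346 = 41031*(1/25674) + (4*33124)*(1/30346) = 13677/8558 + 132496*(1/30346) = 13677/8558 + 66248/15173 = 774471505/129850534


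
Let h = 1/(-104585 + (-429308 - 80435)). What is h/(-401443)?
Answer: 1/246617675304 ≈ 4.0549e-12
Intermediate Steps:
h = -1/614328 (h = 1/(-104585 - 509743) = 1/(-614328) = -1/614328 ≈ -1.6278e-6)
h/(-401443) = -1/614328/(-401443) = -1/614328*(-1/401443) = 1/246617675304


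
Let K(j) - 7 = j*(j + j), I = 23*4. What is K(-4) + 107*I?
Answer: 9883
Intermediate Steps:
I = 92
K(j) = 7 + 2*j² (K(j) = 7 + j*(j + j) = 7 + j*(2*j) = 7 + 2*j²)
K(-4) + 107*I = (7 + 2*(-4)²) + 107*92 = (7 + 2*16) + 9844 = (7 + 32) + 9844 = 39 + 9844 = 9883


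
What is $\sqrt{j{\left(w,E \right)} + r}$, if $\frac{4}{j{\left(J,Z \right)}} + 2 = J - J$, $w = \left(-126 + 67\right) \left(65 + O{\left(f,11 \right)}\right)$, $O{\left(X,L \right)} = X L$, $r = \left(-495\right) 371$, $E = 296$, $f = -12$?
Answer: $i \sqrt{183647} \approx 428.54 i$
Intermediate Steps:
$r = -183645$
$O{\left(X,L \right)} = L X$
$w = 3953$ ($w = \left(-126 + 67\right) \left(65 + 11 \left(-12\right)\right) = - 59 \left(65 - 132\right) = \left(-59\right) \left(-67\right) = 3953$)
$j{\left(J,Z \right)} = -2$ ($j{\left(J,Z \right)} = \frac{4}{-2 + \left(J - J\right)} = \frac{4}{-2 + 0} = \frac{4}{-2} = 4 \left(- \frac{1}{2}\right) = -2$)
$\sqrt{j{\left(w,E \right)} + r} = \sqrt{-2 - 183645} = \sqrt{-183647} = i \sqrt{183647}$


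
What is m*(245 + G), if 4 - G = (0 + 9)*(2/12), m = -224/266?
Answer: -3960/19 ≈ -208.42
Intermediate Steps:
m = -16/19 (m = -224*1/266 = -16/19 ≈ -0.84210)
G = 5/2 (G = 4 - (0 + 9)*2/12 = 4 - 9*2*(1/12) = 4 - 9/6 = 4 - 1*3/2 = 4 - 3/2 = 5/2 ≈ 2.5000)
m*(245 + G) = -16*(245 + 5/2)/19 = -16/19*495/2 = -3960/19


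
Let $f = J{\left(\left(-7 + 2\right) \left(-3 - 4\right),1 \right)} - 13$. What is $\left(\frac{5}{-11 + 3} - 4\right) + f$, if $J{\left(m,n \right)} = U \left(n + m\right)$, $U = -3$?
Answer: $- \frac{1005}{8} \approx -125.63$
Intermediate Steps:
$J{\left(m,n \right)} = - 3 m - 3 n$ ($J{\left(m,n \right)} = - 3 \left(n + m\right) = - 3 \left(m + n\right) = - 3 m - 3 n$)
$f = -121$ ($f = \left(- 3 \left(-7 + 2\right) \left(-3 - 4\right) - 3\right) - 13 = \left(- 3 \left(\left(-5\right) \left(-7\right)\right) - 3\right) - 13 = \left(\left(-3\right) 35 - 3\right) - 13 = \left(-105 - 3\right) - 13 = -108 - 13 = -121$)
$\left(\frac{5}{-11 + 3} - 4\right) + f = \left(\frac{5}{-11 + 3} - 4\right) - 121 = \left(\frac{5}{-8} - 4\right) - 121 = \left(5 \left(- \frac{1}{8}\right) - 4\right) - 121 = \left(- \frac{5}{8} - 4\right) - 121 = - \frac{37}{8} - 121 = - \frac{1005}{8}$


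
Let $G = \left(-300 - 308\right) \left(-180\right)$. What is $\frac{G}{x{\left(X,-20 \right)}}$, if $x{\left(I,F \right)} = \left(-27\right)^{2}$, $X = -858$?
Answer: $\frac{12160}{81} \approx 150.12$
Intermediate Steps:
$G = 109440$ ($G = \left(-608\right) \left(-180\right) = 109440$)
$x{\left(I,F \right)} = 729$
$\frac{G}{x{\left(X,-20 \right)}} = \frac{109440}{729} = 109440 \cdot \frac{1}{729} = \frac{12160}{81}$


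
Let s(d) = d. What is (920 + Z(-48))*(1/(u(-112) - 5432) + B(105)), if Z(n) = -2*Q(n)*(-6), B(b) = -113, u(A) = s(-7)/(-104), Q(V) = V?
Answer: -21959644888/564921 ≈ -38872.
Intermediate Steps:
u(A) = 7/104 (u(A) = -7/(-104) = -7*(-1/104) = 7/104)
Z(n) = 12*n (Z(n) = -2*n*(-6) = 12*n)
(920 + Z(-48))*(1/(u(-112) - 5432) + B(105)) = (920 + 12*(-48))*(1/(7/104 - 5432) - 113) = (920 - 576)*(1/(-564921/104) - 113) = 344*(-104/564921 - 113) = 344*(-63836177/564921) = -21959644888/564921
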